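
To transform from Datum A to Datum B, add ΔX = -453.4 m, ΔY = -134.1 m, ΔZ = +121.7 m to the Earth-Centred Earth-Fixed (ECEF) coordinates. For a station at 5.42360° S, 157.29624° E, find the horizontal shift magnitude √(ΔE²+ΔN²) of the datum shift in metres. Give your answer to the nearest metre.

337 m

At φ = -5.42360°, λ = 157.29624°: sin φ = -0.094518, cos φ = 0.995523, sin λ = 0.385967, cos λ = -0.922513.
ΔE = −sin λ·ΔX + cos λ·ΔY = −(0.385967)·(-453.4) + (-0.922513)·(-134.1) = 298.71 m.
ΔN = −sin φ cos λ·ΔX − sin φ sin λ·ΔY + cos φ·ΔZ = −(-0.094518)(-0.922513)(-453.4) − (-0.094518)(0.385967)(-134.1) + (0.995523)(121.7) = 155.80 m.
Horizontal magnitude = √(ΔE² + ΔN²) = √(298.71² + 155.80²) = 336.89 m.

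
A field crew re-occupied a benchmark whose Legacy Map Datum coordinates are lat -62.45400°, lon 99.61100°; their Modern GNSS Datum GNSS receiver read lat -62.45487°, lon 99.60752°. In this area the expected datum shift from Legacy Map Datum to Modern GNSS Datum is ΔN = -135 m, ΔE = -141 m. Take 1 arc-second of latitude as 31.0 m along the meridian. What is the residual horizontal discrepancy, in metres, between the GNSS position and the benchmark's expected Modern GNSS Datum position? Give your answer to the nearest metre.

54 m

Observed coordinate differences: Δφ = -0.00087°, Δλ = -0.00348°.
Converting to metres (1° lat = 111600 m, cos φ = 0.462461): observed ΔN = -97.1 m, observed ΔE = -179.6 m.
Subtracting the expected shift leaves a residual of -97.1 − (-135) = 37.9 m north and -179.6 − (-141) = -38.6 m east.
Residual distance = √(37.9² + (-38.6)²) = 54.1 m.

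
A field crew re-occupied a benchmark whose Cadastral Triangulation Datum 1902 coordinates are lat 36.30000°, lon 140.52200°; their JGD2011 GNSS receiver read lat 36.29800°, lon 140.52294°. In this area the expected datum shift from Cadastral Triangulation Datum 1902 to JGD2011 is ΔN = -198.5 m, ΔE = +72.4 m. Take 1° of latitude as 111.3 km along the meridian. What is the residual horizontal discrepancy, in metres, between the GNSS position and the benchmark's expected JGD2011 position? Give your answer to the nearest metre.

27 m

Observed coordinate differences: Δφ = -0.00200°, Δλ = +0.00094°.
Converting to metres (1° lat = 111300 m, cos φ = 0.805928): observed ΔN = -222.6 m, observed ΔE = 84.3 m.
Subtracting the expected shift leaves a residual of -222.6 − (-198.5) = -24.1 m north and 84.3 − (72.4) = 11.9 m east.
Residual distance = √((-24.1)² + 11.9²) = 26.9 m.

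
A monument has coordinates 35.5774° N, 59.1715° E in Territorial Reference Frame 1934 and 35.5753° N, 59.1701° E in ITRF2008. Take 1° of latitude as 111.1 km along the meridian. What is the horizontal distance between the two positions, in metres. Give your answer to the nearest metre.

265 m

Δφ = 35.5753° − 35.5774° = -0.0021°; Δλ = 59.1701° − 59.1715° = -0.0014°.
ΔN = Δφ × 111100 = -233.3 m; ΔE = Δλ × 111100 × cos(35.5774°) = -0.0014 × 111100 × 0.813330 = -126.5 m.
Distance = √(ΔE² + ΔN²) = √((-126.5)² + (-233.3)²) = 265.4 m.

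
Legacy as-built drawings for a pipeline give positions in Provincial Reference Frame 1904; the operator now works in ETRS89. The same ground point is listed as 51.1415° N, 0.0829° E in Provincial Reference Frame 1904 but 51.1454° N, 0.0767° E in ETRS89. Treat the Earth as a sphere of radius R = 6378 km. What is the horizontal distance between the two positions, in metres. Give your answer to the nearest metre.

Δφ = 51.1454° − 51.1415° = +0.0039°; Δλ = 0.0767° − 0.0829° = -0.0062°.
1° along a meridian = πR/180 = 111317 m.
ΔN = Δφ × 111317 = 434.1 m; ΔE = Δλ × 111317 × cos(51.1415°) = -0.0062 × 111317 × 0.627399 = -433.0 m.
Distance = √(ΔE² + ΔN²) = √((-433.0)² + 434.1²) = 613.2 m.

613 m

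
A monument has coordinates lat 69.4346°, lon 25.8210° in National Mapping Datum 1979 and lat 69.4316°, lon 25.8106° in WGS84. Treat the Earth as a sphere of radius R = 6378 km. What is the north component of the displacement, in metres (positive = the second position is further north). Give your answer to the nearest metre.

ΔN = -334 m

Δφ = 69.4316° − 69.4346° = -0.0030°; Δλ = 25.8106° − 25.8210° = -0.0104°.
1° along a meridian = πR/180 = 111317 m.
ΔN = Δφ × 111317 = -334.0 m; ΔE = Δλ × 111317 × cos(69.4346°) = -0.0104 × 111317 × 0.351276 = -406.7 m.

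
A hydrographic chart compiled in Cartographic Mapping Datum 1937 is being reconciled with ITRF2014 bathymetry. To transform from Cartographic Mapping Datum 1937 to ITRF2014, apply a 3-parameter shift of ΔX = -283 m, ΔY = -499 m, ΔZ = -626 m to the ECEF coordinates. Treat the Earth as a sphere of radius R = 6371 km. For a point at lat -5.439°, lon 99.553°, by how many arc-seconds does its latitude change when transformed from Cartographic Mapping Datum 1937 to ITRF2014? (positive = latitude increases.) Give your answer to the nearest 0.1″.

Δφ = -21.5″

sin φ = -0.094786, cos φ = 0.995498, sin λ = 0.986133, cos λ = -0.165960.
North component: ΔN = −sin φ cos λ·ΔX − sin φ sin λ·ΔY + cos φ·ΔZ = −(-0.094786)(-0.165960)(-283) − (-0.094786)(0.986133)(-499) + (0.995498)(-626) = -665.37 m.
1° of latitude spans πR/180 = 111195 m, so Δφ = -665.37 / 111195 × 3600 = -21.542″.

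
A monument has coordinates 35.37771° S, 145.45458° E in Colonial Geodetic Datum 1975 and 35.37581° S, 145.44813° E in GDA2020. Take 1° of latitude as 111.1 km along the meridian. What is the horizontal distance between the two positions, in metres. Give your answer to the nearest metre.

Δφ = -35.37581° − -35.37771° = +0.00190°; Δλ = 145.44813° − 145.45458° = -0.00645°.
ΔN = Δφ × 111100 = 211.1 m; ΔE = Δλ × 111100 × cos(-35.37771°) = -0.00645 × 111100 × 0.815353 = -584.3 m.
Distance = √(ΔE² + ΔN²) = √((-584.3)² + 211.1²) = 621.2 m.

621 m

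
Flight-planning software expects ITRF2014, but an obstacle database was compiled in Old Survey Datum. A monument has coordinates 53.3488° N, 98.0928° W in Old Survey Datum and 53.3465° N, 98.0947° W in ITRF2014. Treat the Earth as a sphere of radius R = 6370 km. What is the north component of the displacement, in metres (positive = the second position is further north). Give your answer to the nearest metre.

Δφ = 53.3465° − 53.3488° = -0.0023°; Δλ = -98.0947° − -98.0928° = -0.0019°.
1° along a meridian = πR/180 = 111177 m.
ΔN = Δφ × 111177 = -255.7 m; ΔE = Δλ × 111177 × cos(53.3488°) = -0.0019 × 111177 × 0.596942 = -126.1 m.

ΔN = -256 m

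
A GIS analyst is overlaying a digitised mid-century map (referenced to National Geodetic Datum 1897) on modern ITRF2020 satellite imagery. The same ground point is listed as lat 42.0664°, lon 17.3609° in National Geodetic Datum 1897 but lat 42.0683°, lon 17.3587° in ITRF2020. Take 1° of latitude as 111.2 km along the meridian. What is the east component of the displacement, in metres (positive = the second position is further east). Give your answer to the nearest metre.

ΔE = -182 m

Δφ = 42.0683° − 42.0664° = +0.0019°; Δλ = 17.3587° − 17.3609° = -0.0022°.
ΔN = Δφ × 111200 = 211.3 m; ΔE = Δλ × 111200 × cos(42.0664°) = -0.0022 × 111200 × 0.742369 = -181.6 m.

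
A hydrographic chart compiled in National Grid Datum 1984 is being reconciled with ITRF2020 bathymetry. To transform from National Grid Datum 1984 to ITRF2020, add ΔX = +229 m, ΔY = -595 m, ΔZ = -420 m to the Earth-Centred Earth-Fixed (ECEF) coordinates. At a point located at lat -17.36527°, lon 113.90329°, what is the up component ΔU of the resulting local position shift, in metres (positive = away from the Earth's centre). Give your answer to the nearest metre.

ΔU = -482 m

At φ = -17.36527°, λ = 113.90329°: sin φ = -0.298462, cos φ = 0.954421, sin λ = 0.914231, cos λ = -0.405194.
ΔU = cos φ cos λ·ΔX + cos φ sin λ·ΔY + sin φ·ΔZ = (0.954421)(-0.405194)(229) + (0.954421)(0.914231)(-595) + (-0.298462)(-420) = -482.38 m.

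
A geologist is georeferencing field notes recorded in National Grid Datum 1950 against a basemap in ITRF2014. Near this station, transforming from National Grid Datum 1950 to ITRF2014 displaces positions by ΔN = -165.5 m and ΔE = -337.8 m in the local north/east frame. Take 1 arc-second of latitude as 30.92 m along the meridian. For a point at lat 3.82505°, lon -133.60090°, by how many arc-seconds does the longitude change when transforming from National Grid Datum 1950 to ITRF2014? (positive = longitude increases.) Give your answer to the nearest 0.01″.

At latitude 3.82505°, cos φ = 0.997772.
1″ of longitude at this latitude = 30.92 × cos φ = 30.8511 m, so Δλ = -337.8 / 30.8511 = -10.949″.

Δλ = -10.95″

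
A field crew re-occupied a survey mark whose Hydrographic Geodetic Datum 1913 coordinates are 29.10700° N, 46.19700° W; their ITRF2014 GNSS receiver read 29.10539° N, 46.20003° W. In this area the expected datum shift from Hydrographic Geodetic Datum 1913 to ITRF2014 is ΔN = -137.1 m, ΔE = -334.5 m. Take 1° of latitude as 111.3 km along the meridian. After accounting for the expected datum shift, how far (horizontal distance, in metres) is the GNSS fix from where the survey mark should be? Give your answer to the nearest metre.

58 m

Observed coordinate differences: Δφ = -0.00161°, Δλ = -0.00303°.
Converting to metres (1° lat = 111300 m, cos φ = 0.873713): observed ΔN = -179.2 m, observed ΔE = -294.7 m.
Subtracting the expected shift leaves a residual of -179.2 − (-137.1) = -42.1 m north and -294.7 − (-334.5) = 39.8 m east.
Residual distance = √((-42.1)² + 39.8²) = 58.0 m.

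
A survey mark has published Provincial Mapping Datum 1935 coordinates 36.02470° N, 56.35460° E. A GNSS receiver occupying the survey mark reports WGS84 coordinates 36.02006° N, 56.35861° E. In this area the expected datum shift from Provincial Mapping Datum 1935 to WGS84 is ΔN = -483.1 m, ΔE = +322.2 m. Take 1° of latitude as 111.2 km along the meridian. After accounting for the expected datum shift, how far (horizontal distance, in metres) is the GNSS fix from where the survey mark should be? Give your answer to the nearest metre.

51 m

Observed coordinate differences: Δφ = -0.00464°, Δλ = +0.00401°.
Converting to metres (1° lat = 111200 m, cos φ = 0.808764): observed ΔN = -516.0 m, observed ΔE = 360.6 m.
Subtracting the expected shift leaves a residual of -516.0 − (-483.1) = -32.9 m north and 360.6 − (322.2) = 38.4 m east.
Residual distance = √((-32.9)² + 38.4²) = 50.6 m.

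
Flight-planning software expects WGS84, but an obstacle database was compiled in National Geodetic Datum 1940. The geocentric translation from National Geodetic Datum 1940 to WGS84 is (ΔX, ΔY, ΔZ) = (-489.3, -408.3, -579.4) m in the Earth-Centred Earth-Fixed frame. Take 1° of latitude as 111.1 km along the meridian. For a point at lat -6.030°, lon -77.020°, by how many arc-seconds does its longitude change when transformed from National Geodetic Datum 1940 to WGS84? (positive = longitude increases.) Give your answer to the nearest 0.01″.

sin φ = -0.105049, cos φ = 0.994467, sin λ = -0.974449, cos λ = 0.224611.
East component: ΔE = −sin λ·ΔX + cos λ·ΔY = −(-0.974449)(-489.3) + (0.224611)(-408.3) = -568.51 m.
1° of latitude spans 111100 m; at latitude φ, 1° of longitude spans that × cos φ = 110485.3 m, so Δλ = -568.51 / 110485.3 × 3600 = -18.524″.

Δλ = -18.52″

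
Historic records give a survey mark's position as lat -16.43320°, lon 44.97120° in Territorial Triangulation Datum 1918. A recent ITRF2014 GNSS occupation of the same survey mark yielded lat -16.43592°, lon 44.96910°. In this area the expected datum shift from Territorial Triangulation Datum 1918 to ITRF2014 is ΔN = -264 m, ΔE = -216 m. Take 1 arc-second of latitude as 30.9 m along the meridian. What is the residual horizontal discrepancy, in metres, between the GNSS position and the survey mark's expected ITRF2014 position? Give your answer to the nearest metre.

Observed coordinate differences: Δφ = -0.00272°, Δλ = -0.00210°.
Converting to metres (1° lat = 111240 m, cos φ = 0.959150): observed ΔN = -302.6 m, observed ΔE = -224.1 m.
Subtracting the expected shift leaves a residual of -302.6 − (-264) = -38.6 m north and -224.1 − (-216) = -8.1 m east.
Residual distance = √((-38.6)² + (-8.1)²) = 39.4 m.

39 m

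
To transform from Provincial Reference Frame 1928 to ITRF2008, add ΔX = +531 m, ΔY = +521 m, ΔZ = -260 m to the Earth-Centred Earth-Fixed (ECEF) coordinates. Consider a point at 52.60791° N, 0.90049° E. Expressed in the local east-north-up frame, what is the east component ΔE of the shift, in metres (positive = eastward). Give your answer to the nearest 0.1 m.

ΔE = 512.6 m

At φ = 52.60791°, λ = 0.90049°: sin φ = 0.794498, cos φ = 0.607266, sin λ = 0.015716, cos λ = 0.999876.
ΔE = −sin λ·ΔX + cos λ·ΔY = −(0.015716)·(531) + (0.999876)·(521) = 512.59 m.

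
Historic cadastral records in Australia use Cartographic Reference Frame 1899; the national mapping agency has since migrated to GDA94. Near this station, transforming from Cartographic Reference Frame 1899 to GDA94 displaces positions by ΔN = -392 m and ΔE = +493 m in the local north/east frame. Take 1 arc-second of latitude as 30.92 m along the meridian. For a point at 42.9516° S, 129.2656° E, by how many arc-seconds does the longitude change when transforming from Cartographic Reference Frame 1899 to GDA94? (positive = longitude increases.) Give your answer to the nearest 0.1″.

At latitude -42.9516°, cos φ = 0.731930.
1″ of longitude at this latitude = 30.92 × cos φ = 22.6313 m, so Δλ = 493.0 / 22.6313 = 21.784″.

Δλ = 21.8″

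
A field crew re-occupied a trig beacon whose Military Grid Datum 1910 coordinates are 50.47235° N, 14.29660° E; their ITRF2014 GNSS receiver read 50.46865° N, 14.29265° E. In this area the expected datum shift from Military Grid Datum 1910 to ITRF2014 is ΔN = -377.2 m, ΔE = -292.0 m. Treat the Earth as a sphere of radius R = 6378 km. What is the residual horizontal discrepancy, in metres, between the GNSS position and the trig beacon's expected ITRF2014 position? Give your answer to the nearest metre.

Observed coordinate differences: Δφ = -0.00370°, Δλ = -0.00395°.
Converting to metres (1° lat = 111317 m, cos φ = 0.636451): observed ΔN = -411.9 m, observed ΔE = -279.8 m.
Subtracting the expected shift leaves a residual of -411.9 − (-377.2) = -34.7 m north and -279.8 − (-292.0) = 12.2 m east.
Residual distance = √((-34.7)² + 12.2²) = 36.7 m.

37 m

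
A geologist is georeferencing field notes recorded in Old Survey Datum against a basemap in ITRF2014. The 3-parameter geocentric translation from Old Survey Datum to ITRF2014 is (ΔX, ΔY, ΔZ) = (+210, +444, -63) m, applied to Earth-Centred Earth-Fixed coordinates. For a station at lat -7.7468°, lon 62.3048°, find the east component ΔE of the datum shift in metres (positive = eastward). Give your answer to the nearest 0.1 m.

ΔE = 20.4 m

At φ = -7.7468°, λ = 62.3048°: sin φ = -0.134796, cos φ = 0.990873, sin λ = 0.885433, cos λ = 0.464768.
ΔE = −sin λ·ΔX + cos λ·ΔY = −(0.885433)·(210) + (0.464768)·(444) = 20.42 m.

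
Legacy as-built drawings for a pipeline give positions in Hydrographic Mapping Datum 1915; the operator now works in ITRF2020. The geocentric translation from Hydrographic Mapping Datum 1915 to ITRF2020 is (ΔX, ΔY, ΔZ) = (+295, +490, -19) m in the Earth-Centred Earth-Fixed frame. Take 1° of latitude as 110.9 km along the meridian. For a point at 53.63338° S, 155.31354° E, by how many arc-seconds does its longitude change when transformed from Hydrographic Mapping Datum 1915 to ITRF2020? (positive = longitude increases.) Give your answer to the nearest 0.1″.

sin φ = -0.805239, cos φ = 0.592950, sin λ = 0.417652, cos λ = -0.908607.
East component: ΔE = −sin λ·ΔX + cos λ·ΔY = −(0.417652)(295) + (-0.908607)(490) = -568.42 m.
1° of latitude spans 110900 m; at latitude φ, 1° of longitude spans that × cos φ = 65758.1 m, so Δλ = -568.42 / 65758.1 × 3600 = -31.119″.

Δλ = -31.1″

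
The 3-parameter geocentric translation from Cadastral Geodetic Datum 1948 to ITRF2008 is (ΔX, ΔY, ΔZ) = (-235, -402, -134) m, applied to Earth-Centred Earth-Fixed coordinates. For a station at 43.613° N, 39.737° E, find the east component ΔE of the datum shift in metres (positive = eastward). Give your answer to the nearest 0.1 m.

At φ = 43.613°, λ = 39.737°: sin φ = 0.689784, cos φ = 0.724015, sin λ = 0.639265, cos λ = 0.768987.
ΔE = −sin λ·ΔX + cos λ·ΔY = −(0.639265)·(-235) + (0.768987)·(-402) = -158.91 m.

ΔE = -158.9 m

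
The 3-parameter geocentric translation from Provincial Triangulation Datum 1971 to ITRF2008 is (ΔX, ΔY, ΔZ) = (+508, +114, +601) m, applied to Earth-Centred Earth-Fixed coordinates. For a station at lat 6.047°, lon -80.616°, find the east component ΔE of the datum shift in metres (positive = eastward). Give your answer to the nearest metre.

ΔE = 520 m

The local east axis at (φ, λ) is (−sin λ, cos λ, 0), so ΔE = −sin(-80.616°)·508 + cos(-80.616°)·114 = 519.79 m.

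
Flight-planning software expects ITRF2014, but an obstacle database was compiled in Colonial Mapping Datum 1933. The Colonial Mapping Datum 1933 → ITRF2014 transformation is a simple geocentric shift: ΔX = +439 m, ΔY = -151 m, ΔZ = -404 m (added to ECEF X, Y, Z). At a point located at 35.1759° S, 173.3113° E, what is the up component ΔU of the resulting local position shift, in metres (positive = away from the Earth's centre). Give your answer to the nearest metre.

The local up (radial) axis is (cos φ cos λ, cos φ sin λ, sin φ), giving ΔU = -356.391 − 14.376 + 232.740 = -138.03 m.

ΔU = -138 m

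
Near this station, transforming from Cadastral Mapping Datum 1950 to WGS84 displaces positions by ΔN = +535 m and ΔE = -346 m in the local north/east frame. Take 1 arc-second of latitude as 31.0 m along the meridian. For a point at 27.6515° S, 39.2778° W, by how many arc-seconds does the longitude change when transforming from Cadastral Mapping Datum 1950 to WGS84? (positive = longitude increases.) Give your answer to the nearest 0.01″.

Δλ = -12.60″

At latitude -27.6515°, cos φ = 0.885787.
1″ of longitude at this latitude = 31.00 × cos φ = 27.4594 m, so Δλ = -346.0 / 27.4594 = -12.600″.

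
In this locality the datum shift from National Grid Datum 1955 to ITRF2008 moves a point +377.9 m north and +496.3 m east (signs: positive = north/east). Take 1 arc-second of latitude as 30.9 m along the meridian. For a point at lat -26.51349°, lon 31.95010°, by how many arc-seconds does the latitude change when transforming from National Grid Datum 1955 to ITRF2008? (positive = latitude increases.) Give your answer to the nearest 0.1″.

1″ of latitude = 30.90 m, so Δφ = 377.9 / 30.90 = 12.230″.

Δφ = 12.2″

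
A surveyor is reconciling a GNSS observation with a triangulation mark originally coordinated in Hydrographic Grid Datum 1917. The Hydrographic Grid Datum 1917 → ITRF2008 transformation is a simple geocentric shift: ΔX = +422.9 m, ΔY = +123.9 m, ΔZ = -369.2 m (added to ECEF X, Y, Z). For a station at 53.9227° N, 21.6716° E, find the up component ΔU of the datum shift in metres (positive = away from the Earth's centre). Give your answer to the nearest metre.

ΔU = -40 m

At φ = 53.9227°, λ = 21.6716°: sin φ = 0.808223, cos φ = 0.588876, sin λ = 0.369286, cos λ = 0.929316.
ΔU = cos φ cos λ·ΔX + cos φ sin λ·ΔY + sin φ·ΔZ = (0.588876)(0.929316)(422.9) + (0.588876)(0.369286)(123.9) + (0.808223)(-369.2) = -40.02 m.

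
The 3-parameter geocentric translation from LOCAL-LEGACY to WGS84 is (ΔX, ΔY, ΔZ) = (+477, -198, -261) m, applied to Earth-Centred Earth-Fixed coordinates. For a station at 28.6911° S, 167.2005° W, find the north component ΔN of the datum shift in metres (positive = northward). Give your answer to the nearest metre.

ΔN = -431 m

The local north axis is (−sin φ cos λ, −sin φ sin λ, cos φ), giving ΔN = -223.311 + 21.059 − 228.955 = -431.21 m.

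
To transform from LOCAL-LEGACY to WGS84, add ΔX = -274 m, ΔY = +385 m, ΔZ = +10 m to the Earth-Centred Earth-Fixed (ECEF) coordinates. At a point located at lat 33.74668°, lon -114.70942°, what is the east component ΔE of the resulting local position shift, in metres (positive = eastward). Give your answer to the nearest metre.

ΔE = -410 m

At φ = 33.74668°, λ = -114.70942°: sin φ = 0.555522, cos φ = 0.831502, sin λ = -0.908439, cos λ = -0.418016.
ΔE = −sin λ·ΔX + cos λ·ΔY = −(-0.908439)·(-274) + (-0.418016)·(385) = -409.85 m.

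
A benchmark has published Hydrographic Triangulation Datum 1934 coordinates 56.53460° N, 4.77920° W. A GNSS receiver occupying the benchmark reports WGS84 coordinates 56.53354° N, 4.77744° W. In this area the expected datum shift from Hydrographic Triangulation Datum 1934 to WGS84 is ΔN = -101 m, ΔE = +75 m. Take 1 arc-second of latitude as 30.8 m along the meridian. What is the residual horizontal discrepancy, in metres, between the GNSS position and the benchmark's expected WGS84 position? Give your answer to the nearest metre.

37 m

Observed coordinate differences: Δφ = -0.00106°, Δλ = +0.00176°.
Converting to metres (1° lat = 110880 m, cos φ = 0.551433): observed ΔN = -117.5 m, observed ΔE = 107.6 m.
Subtracting the expected shift leaves a residual of -117.5 − (-101) = -16.5 m north and 107.6 − (75) = 32.6 m east.
Residual distance = √((-16.5)² + 32.6²) = 36.6 m.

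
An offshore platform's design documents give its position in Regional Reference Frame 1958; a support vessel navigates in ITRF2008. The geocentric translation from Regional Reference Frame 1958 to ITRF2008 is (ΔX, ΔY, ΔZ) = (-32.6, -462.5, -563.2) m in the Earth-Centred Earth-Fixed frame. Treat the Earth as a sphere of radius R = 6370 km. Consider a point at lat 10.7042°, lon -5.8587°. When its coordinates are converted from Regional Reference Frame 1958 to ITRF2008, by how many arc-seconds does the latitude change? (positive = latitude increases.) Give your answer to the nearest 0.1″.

Δφ = -18.0″

sin φ = 0.185739, cos φ = 0.982599, sin λ = -0.102076, cos λ = 0.994777.
North component: ΔN = −sin φ cos λ·ΔX − sin φ sin λ·ΔY + cos φ·ΔZ = −(0.185739)(0.994777)(-32.6) − (0.185739)(-0.102076)(-462.5) + (0.982599)(-563.2) = -556.15 m.
1° of latitude spans πR/180 = 111177 m, so Δφ = -556.15 / 111177 × 3600 = -18.008″.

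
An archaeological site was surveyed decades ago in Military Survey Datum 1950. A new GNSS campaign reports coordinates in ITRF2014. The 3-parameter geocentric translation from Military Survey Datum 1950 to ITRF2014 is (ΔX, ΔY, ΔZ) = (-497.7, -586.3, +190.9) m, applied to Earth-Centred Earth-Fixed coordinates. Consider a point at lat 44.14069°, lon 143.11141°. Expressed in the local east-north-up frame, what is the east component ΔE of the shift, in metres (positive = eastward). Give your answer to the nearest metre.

ΔE = 768 m

The local east axis at (φ, λ) is (−sin λ, cos λ, 0), so ΔE = −sin(143.11141°)·(-497.7) + cos(143.11141°)·(-586.3) = 767.68 m.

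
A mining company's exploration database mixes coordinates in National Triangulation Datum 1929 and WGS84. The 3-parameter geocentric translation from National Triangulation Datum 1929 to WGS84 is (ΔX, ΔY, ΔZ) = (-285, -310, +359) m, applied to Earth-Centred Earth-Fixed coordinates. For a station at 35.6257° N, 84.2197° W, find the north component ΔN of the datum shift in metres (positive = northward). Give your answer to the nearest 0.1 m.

ΔN = 128.9 m

At φ = 35.6257°, λ = -84.2197°: sin φ = 0.582488, cos φ = 0.812840, sin λ = -0.994915, cos λ = 0.100714.
ΔN = −sin φ cos λ·ΔX − sin φ sin λ·ΔY + cos φ·ΔZ = −(0.582488)(0.100714)(-285) − (0.582488)(-0.994915)(-310) + (0.812840)(359) = 128.88 m.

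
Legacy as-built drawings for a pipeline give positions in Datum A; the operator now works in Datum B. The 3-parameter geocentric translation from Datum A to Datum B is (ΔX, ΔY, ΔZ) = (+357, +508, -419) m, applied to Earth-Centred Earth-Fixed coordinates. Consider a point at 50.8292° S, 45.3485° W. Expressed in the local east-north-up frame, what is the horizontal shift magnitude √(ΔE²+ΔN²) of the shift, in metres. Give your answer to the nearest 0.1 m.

704.3 m

The local east axis at (φ, λ) is (−sin λ, cos λ, 0), so ΔE = −sin(-45.3485°)·357 + cos(-45.3485°)·508 = 610.99 m.
The local north axis is (−sin φ cos λ, −sin φ sin λ, cos φ), giving ΔN = 194.512 − 280.172 − 264.655 = -350.32 m.
Horizontal magnitude = √(ΔE² + ΔN²) = √(610.99² + (-350.32)²) = 704.29 m.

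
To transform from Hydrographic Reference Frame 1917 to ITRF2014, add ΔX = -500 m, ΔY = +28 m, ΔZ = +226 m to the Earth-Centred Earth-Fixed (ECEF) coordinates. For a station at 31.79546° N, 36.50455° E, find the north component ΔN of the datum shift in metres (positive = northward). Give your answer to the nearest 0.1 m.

At φ = 31.79546°, λ = 36.50455°: sin φ = 0.526888, cos φ = 0.849934, sin λ = 0.594887, cos λ = 0.803810.
ΔN = −sin φ cos λ·ΔX − sin φ sin λ·ΔY + cos φ·ΔZ = −(0.526888)(0.803810)(-500) − (0.526888)(0.594887)(28) + (0.849934)(226) = 395.07 m.

ΔN = 395.1 m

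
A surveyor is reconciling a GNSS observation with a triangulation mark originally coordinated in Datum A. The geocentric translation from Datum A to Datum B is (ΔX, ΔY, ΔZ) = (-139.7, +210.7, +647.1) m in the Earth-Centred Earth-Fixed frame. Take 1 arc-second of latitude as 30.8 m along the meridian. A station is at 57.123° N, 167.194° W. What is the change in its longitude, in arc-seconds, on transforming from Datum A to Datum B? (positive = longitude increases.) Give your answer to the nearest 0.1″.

sin φ = 0.839838, cos φ = 0.542837, sin λ = -0.221651, cos λ = -0.975126.
East component: ΔE = −sin λ·ΔX + cos λ·ΔY = −(-0.221651)(-139.7) + (-0.975126)(210.7) = -236.42 m.
1° of latitude spans 3600 × 30.80 = 110880 m; at latitude φ, 1° of longitude spans that × cos φ = 60189.8 m, so Δλ = -236.42 / 60189.8 × 3600 = -14.141″.

Δλ = -14.1″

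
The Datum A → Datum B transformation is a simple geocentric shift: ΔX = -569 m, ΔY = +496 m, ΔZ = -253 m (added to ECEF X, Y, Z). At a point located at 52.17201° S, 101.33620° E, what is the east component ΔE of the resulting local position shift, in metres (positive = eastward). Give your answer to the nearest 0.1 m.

At φ = -52.17201°, λ = 101.33620°: sin φ = -0.789856, cos φ = 0.613293, sin λ = 0.980491, cos λ = -0.196566.
ΔE = −sin λ·ΔX + cos λ·ΔY = −(0.980491)·(-569) + (-0.196566)·(496) = 460.40 m.

ΔE = 460.4 m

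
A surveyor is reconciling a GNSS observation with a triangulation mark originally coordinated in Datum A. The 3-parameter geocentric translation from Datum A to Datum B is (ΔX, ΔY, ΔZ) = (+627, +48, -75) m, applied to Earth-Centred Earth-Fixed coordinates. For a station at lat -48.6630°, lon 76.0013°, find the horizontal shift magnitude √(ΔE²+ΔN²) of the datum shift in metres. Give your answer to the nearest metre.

605 m

At φ = -48.6630°, λ = 76.0013°: sin φ = -0.750838, cos φ = 0.660487, sin λ = 0.970301, cos λ = 0.241900.
ΔE = −sin λ·ΔX + cos λ·ΔY = −(0.970301)·(627) + (0.241900)·(48) = -596.77 m.
ΔN = −sin φ cos λ·ΔX − sin φ sin λ·ΔY + cos φ·ΔZ = −(-0.750838)(0.241900)(627) − (-0.750838)(0.970301)(48) + (0.660487)(-75) = 99.31 m.
Horizontal magnitude = √(ΔE² + ΔN²) = √((-596.77)² + 99.31²) = 604.98 m.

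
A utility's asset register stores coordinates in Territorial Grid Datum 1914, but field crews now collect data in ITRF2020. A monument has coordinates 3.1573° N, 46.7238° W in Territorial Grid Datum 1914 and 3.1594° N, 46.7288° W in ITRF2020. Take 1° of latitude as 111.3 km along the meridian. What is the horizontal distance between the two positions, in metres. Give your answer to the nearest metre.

603 m

Δφ = 3.1594° − 3.1573° = +0.0021°; Δλ = -46.7288° − -46.7238° = -0.0050°.
ΔN = Δφ × 111300 = 233.7 m; ΔE = Δλ × 111300 × cos(3.1573°) = -0.0050 × 111300 × 0.998482 = -555.7 m.
Distance = √(ΔE² + ΔN²) = √((-555.7)² + 233.7²) = 602.8 m.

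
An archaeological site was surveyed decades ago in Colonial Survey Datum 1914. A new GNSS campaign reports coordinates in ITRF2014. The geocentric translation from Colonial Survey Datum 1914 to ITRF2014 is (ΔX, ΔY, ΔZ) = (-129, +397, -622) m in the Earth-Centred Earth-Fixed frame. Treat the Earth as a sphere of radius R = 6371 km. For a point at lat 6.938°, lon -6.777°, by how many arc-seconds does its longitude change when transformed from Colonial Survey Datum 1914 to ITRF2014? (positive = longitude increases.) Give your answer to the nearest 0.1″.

Δλ = 12.4″

sin φ = 0.120795, cos φ = 0.992677, sin λ = -0.118005, cos λ = 0.993013.
East component: ΔE = −sin λ·ΔX + cos λ·ΔY = −(-0.118005)(-129) + (0.993013)(397) = 379.00 m.
1° of latitude spans πR/180 = 111195 m; at latitude φ, 1° of longitude spans that × cos φ = 110380.7 m, so Δλ = 379.00 / 110380.7 × 3600 = 12.361″.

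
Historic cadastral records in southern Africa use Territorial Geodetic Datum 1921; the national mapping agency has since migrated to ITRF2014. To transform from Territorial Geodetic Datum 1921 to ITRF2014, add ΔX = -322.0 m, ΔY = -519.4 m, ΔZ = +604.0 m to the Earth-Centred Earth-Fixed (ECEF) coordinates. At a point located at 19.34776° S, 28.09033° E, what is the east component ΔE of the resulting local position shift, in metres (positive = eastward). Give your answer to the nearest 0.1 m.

ΔE = -306.6 m

At φ = -19.34776°, λ = 28.09033°: sin φ = -0.331301, cos φ = 0.943525, sin λ = 0.470863, cos λ = 0.882206.
ΔE = −sin λ·ΔX + cos λ·ΔY = −(0.470863)·(-322.0) + (0.882206)·(-519.4) = -306.60 m.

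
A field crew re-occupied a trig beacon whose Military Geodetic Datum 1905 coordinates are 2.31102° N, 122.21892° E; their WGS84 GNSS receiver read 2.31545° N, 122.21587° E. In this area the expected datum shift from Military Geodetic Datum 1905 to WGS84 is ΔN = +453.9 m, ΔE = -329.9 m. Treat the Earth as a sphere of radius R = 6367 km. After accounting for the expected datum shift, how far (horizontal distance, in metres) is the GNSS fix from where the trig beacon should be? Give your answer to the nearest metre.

39 m

Observed coordinate differences: Δφ = +0.00443°, Δλ = -0.00305°.
Converting to metres (1° lat = 111125 m, cos φ = 0.999187): observed ΔN = 492.3 m, observed ΔE = -338.7 m.
Subtracting the expected shift leaves a residual of 492.3 − (453.9) = 38.4 m north and -338.7 − (-329.9) = -8.8 m east.
Residual distance = √(38.4² + (-8.8)²) = 39.4 m.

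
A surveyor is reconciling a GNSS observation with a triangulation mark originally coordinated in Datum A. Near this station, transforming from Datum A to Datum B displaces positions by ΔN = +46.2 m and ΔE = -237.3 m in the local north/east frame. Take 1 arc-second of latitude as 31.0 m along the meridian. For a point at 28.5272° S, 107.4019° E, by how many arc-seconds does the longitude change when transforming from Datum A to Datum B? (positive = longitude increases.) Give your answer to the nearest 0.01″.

At latitude -28.5272°, cos φ = 0.878590.
1″ of longitude at this latitude = 31.00 × cos φ = 27.2363 m, so Δλ = -237.3 / 27.2363 = -8.713″.

Δλ = -8.71″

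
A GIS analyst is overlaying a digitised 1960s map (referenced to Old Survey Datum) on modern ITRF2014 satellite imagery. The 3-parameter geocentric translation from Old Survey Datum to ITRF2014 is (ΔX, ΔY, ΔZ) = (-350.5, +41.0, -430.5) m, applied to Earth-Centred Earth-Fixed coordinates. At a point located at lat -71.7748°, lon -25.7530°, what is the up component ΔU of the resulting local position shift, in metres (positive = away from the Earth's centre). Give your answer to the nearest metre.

ΔU = 305 m

The local up (radial) axis is (cos φ cos λ, cos φ sin λ, sin φ), giving ΔU = -98.732 − 5.571 + 408.904 = 304.60 m.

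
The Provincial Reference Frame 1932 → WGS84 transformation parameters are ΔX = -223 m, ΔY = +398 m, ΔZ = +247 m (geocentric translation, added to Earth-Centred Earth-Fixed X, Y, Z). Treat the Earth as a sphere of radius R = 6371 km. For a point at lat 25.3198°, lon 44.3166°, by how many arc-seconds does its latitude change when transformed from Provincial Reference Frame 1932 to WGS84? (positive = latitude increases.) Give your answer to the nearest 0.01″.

Δφ = 5.59″

sin φ = 0.427670, cos φ = 0.903935, sin λ = 0.698623, cos λ = 0.715490.
North component: ΔN = −sin φ cos λ·ΔX − sin φ sin λ·ΔY + cos φ·ΔZ = −(0.427670)(0.715490)(-223) − (0.427670)(0.698623)(398) + (0.903935)(247) = 172.59 m.
1° of latitude spans πR/180 = 111195 m, so Δφ = 172.59 / 111195 × 3600 = 5.588″.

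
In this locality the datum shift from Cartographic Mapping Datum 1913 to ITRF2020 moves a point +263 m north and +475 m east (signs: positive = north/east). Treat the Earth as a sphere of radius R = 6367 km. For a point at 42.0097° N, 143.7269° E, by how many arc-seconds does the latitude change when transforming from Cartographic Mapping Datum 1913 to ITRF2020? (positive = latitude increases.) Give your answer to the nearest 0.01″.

Δφ = 8.52″

On a sphere of radius R, 1 rad of latitude = R, so Δφ = ΔN / R = 263.0 / 6367000 = 4.1307e-05 rad = 8.520″.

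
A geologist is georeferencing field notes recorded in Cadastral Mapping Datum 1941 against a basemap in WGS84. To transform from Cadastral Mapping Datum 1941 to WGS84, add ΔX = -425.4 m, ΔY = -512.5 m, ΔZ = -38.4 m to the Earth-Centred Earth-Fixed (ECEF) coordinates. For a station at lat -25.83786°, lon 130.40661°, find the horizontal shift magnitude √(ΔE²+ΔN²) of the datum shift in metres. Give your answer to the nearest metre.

662 m

The local east axis at (φ, λ) is (−sin λ, cos λ, 0), so ΔE = −sin(130.40661°)·(-425.4) + cos(130.40661°)·(-512.5) = 656.13 m.
The local north axis is (−sin φ cos λ, −sin φ sin λ, cos φ), giving ΔN = 120.178 − 170.081 − 34.561 = -84.46 m.
Horizontal magnitude = √(ΔE² + ΔN²) = √(656.13² + (-84.46)²) = 661.55 m.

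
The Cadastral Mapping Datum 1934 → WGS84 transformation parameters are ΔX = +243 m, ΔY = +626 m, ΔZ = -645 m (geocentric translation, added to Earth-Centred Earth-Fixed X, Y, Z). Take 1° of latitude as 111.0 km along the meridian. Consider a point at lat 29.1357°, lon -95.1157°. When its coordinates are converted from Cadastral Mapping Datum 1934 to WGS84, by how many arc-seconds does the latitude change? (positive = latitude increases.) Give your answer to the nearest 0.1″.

sin φ = 0.486880, cos φ = 0.873469, sin λ = -0.996017, cos λ = -0.089167.
North component: ΔN = −sin φ cos λ·ΔX − sin φ sin λ·ΔY + cos φ·ΔZ = −(0.486880)(-0.089167)(243) − (0.486880)(-0.996017)(626) + (0.873469)(-645) = -249.27 m.
1° of latitude spans 111000 m, so Δφ = -249.27 / 111000 × 3600 = -8.084″.

Δφ = -8.1″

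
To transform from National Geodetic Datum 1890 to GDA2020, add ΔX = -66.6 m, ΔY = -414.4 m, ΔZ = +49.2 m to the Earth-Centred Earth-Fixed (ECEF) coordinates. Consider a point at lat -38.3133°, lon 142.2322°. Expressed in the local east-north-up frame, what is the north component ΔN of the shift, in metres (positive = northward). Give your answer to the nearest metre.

The local north axis is (−sin φ cos λ, −sin φ sin λ, cos φ), giving ΔN = 32.639 − 157.349 + 38.604 = -86.11 m.

ΔN = -86 m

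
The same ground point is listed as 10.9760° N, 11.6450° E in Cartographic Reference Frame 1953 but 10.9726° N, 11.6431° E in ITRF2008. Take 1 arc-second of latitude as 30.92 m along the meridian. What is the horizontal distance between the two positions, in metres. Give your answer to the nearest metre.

Δφ = 10.9726° − 10.9760° = -0.0034°; Δλ = 11.6431° − 11.6450° = -0.0019°.
1° of latitude = 3600 × 30.92 = 111312 m.
ΔN = Δφ × 111312 = -378.5 m; ΔE = Δλ × 111312 × cos(10.9760°) = -0.0019 × 111312 × 0.981707 = -207.6 m.
Distance = √(ΔE² + ΔN²) = √((-207.6)² + (-378.5)²) = 431.7 m.

432 m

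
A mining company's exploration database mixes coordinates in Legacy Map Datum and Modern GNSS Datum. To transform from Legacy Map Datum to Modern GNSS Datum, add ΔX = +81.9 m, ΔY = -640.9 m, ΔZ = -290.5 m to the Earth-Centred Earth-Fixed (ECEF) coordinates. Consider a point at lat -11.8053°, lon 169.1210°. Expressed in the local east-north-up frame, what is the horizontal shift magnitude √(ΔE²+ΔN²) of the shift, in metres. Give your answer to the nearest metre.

At φ = -11.8053°, λ = 169.1210°: sin φ = -0.204587, cos φ = 0.978848, sin λ = 0.188736, cos λ = -0.982028.
ΔE = −sin λ·ΔX + cos λ·ΔY = −(0.188736)·(81.9) + (-0.982028)·(-640.9) = 613.92 m.
ΔN = −sin φ cos λ·ΔX − sin φ sin λ·ΔY + cos φ·ΔZ = −(-0.204587)(-0.982028)(81.9) − (-0.204587)(0.188736)(-640.9) + (0.978848)(-290.5) = -325.56 m.
Horizontal magnitude = √(ΔE² + ΔN²) = √(613.92² + (-325.56)²) = 694.90 m.

695 m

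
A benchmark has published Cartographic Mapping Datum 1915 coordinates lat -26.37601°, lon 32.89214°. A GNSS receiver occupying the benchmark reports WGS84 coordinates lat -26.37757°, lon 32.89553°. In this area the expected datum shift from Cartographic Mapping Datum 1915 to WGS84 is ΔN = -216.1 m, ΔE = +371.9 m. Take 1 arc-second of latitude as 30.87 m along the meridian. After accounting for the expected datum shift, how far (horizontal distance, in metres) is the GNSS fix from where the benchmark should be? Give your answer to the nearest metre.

55 m

Observed coordinate differences: Δφ = -0.00156°, Δλ = +0.00339°.
Converting to metres (1° lat = 111132 m, cos φ = 0.895898): observed ΔN = -173.4 m, observed ΔE = 337.5 m.
Subtracting the expected shift leaves a residual of -173.4 − (-216.1) = 42.7 m north and 337.5 − (371.9) = -34.4 m east.
Residual distance = √(42.7² + (-34.4)²) = 54.8 m.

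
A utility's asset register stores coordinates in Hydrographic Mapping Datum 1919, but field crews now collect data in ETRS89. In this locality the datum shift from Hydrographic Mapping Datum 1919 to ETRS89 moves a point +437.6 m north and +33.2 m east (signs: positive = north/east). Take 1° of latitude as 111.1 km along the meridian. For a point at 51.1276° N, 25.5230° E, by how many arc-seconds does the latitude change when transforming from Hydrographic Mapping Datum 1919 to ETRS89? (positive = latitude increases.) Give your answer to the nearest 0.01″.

1° of latitude = 111.1 km, so Δφ = 437.6 / 111100 = 0.0039388° = 14.180″.

Δφ = 14.18″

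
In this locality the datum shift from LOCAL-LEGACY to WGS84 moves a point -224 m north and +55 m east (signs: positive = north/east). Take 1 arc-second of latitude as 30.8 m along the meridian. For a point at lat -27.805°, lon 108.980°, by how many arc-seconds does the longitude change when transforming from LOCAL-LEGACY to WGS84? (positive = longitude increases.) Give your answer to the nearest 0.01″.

At latitude -27.805°, cos φ = 0.884540.
1″ of longitude at this latitude = 30.80 × cos φ = 27.2438 m, so Δλ = 55.0 / 27.2438 = 2.019″.

Δλ = 2.02″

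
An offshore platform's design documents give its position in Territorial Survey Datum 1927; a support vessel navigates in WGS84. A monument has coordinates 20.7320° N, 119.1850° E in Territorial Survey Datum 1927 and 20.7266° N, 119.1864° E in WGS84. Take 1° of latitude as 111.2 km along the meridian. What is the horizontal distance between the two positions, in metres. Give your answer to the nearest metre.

618 m

Δφ = 20.7266° − 20.7320° = -0.0054°; Δλ = 119.1864° − 119.1850° = +0.0014°.
ΔN = Δφ × 111200 = -600.5 m; ΔE = Δλ × 111200 × cos(20.7320°) = +0.0014 × 111200 × 0.935246 = 145.6 m.
Distance = √(ΔE² + ΔN²) = √(145.6² + (-600.5)²) = 617.9 m.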